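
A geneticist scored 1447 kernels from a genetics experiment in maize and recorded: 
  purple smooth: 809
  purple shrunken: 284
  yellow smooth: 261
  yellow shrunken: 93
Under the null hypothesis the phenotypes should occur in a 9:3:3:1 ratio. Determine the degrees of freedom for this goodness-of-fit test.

3

A goodness-of-fit test with 4 phenotype classes has df = 4 − 1 = 3.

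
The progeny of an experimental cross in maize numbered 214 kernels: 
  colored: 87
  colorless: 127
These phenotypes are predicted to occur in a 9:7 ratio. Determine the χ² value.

21.151

Under the 9:7 hypothesis (Σ ratio = 16, N = 214):
  colored: 214 × 9/16 = 120.375
  colorless: 214 × 7/16 = 93.625
χ² = Σ (O − E)² / E
  colored: (87 − 120.375)² / 120.375 = 9.2535
  colorless: (127 − 93.625)² / 93.625 = 11.8974
χ² = 9.2535 + 11.8974 = 21.1509 ≈ 21.151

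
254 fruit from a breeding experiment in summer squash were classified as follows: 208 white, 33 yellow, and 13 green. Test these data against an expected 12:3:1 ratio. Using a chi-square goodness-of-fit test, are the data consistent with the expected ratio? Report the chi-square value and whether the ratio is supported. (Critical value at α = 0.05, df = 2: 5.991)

The 12:3:1 ratio has 16 parts, so with N = 254 the expected counts are:
  white: 254 × 12/16 = 190.5
  yellow: 254 × 3/16 = 47.625
  green: 254 × 1/16 = 15.875
χ² = Σ (O − E)² / E
  white: (208 − 190.5)² / 190.5 = 1.6076
  yellow: (33 − 47.625)² / 47.625 = 4.4911
  green: (13 − 15.875)² / 15.875 = 0.5207
χ² = 1.6076 + 4.4911 + 0.5207 = 6.6194 ≈ 6.619
Degrees of freedom = 3 − 1 = 2; critical value at α = 0.05 is 5.991.
Since 6.619 > 5.991, we reject the null hypothesis — the data do not fit the 12:3:1 ratio.

6.619; not consistent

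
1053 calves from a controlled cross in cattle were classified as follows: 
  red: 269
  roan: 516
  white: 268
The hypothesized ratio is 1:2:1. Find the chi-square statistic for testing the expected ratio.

0.421

Expected counts for N = 1053 under a 1:2:1 ratio (total parts = 4):
  red: 1053 × 1/4 = 263.25
  roan: 1053 × 2/4 = 526.5
  white: 1053 × 1/4 = 263.25
χ² = Σ (O − E)² / E
  red: (269 − 263.25)² / 263.25 = 0.1256
  roan: (516 − 526.5)² / 526.5 = 0.2094
  white: (268 − 263.25)² / 263.25 = 0.0857
χ² = 0.1256 + 0.2094 + 0.0857 = 0.4207 ≈ 0.421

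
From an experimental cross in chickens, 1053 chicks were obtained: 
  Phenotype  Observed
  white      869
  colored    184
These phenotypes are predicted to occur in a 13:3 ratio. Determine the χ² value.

The 13:3 ratio has 16 parts, so with N = 1053 the expected counts are:
  white: 1053 × 13/16 = 855.5625
  colored: 1053 × 3/16 = 197.4375
χ² = Σ (O − E)² / E
  white: (869 − 855.5625)² / 855.5625 = 0.2110
  colored: (184 − 197.4375)² / 197.4375 = 0.9145
χ² = 0.2110 + 0.9145 = 1.1255 ≈ 1.126

1.126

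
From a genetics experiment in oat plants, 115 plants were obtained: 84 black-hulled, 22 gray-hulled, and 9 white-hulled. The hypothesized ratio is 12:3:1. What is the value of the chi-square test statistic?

Expected counts for N = 115 under a 12:3:1 ratio (total parts = 16):
  black-hulled: 115 × 12/16 = 86.25
  gray-hulled: 115 × 3/16 = 21.5625
  white-hulled: 115 × 1/16 = 7.1875
χ² = Σ (O − E)² / E
  black-hulled: (84 − 86.25)² / 86.25 = 0.0587
  gray-hulled: (22 − 21.5625)² / 21.5625 = 0.0089
  white-hulled: (9 − 7.1875)² / 7.1875 = 0.4571
χ² = 0.0587 + 0.0089 + 0.4571 = 0.5247 ≈ 0.525

0.525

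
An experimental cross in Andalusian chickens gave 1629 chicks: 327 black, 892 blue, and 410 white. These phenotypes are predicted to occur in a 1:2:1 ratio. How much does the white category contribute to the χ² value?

0.019

Under the 1:2:1 hypothesis (Σ ratio = 4, N = 1629):
  black: 1629 × 1/4 = 407.25
  blue: 1629 × 2/4 = 814.5
  white: 1629 × 1/4 = 407.25
Contribution of white: (410 − 407.25)² / 407.25 = 0.0186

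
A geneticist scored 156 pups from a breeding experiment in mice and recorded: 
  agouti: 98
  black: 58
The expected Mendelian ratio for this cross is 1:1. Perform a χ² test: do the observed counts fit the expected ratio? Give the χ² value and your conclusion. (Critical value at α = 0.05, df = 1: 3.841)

10.256; not consistent

Total ratio parts = 2. Expected numbers out of 156:
  agouti: 156 × 1/2 = 78
  black: 156 × 1/2 = 78
χ² = Σ (O − E)² / E
  agouti: (98 − 78)² / 78 = 5.1282
  black: (58 − 78)² / 78 = 5.1282
χ² = 5.1282 + 5.1282 = 10.2564 ≈ 10.256
Degrees of freedom = 2 − 1 = 1; critical value at α = 0.05 is 3.841.
Since 10.256 > 3.841, we reject the null hypothesis — the data do not fit the 1:1 ratio.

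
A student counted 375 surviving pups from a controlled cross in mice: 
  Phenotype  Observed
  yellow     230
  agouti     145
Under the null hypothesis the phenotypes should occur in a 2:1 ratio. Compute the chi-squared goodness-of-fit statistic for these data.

4.800

Expected counts for N = 375 under a 2:1 ratio (total parts = 3):
  yellow: 375 × 2/3 = 250
  agouti: 375 × 1/3 = 125
χ² = Σ (O − E)² / E
  yellow: (230 − 250)² / 250 = 1.6000
  agouti: (145 − 125)² / 125 = 3.2000
χ² = 1.6000 + 3.2000 = 4.800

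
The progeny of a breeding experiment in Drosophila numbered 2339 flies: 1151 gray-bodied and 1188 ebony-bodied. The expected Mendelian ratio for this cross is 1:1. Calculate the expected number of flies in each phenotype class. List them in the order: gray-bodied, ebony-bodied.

Total ratio parts = 2. Expected numbers out of 2339:
  gray-bodied: 2339 × 1/2 = 1169.5
  ebony-bodied: 2339 × 1/2 = 1169.5

1169.5, 1169.5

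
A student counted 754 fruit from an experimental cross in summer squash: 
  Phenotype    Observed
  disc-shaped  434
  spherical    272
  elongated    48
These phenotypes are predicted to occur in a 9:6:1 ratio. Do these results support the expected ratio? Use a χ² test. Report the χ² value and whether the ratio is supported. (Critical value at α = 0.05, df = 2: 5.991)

0.655; consistent

Total ratio parts = 16. Expected numbers out of 754:
  disc-shaped: 754 × 9/16 = 424.125
  spherical: 754 × 6/16 = 282.75
  elongated: 754 × 1/16 = 47.125
χ² = Σ (O − E)² / E
  disc-shaped: (434 − 424.125)² / 424.125 = 0.2299
  spherical: (272 − 282.75)² / 282.75 = 0.4087
  elongated: (48 − 47.125)² / 47.125 = 0.0162
χ² = 0.2299 + 0.4087 + 0.0162 = 0.6548 ≈ 0.655
Degrees of freedom = 3 − 1 = 2; critical value at α = 0.05 is 5.991.
Since 0.655 < 5.991, we fail to reject the null hypothesis — the data are consistent with the 9:6:1 ratio.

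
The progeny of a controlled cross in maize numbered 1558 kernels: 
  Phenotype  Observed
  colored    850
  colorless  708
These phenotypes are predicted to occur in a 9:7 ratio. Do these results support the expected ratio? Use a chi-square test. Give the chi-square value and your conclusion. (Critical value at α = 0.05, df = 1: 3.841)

Total ratio parts = 16. Expected numbers out of 1558:
  colored: 1558 × 9/16 = 876.375
  colorless: 1558 × 7/16 = 681.625
χ² = Σ (O − E)² / E
  colored: (850 − 876.375)² / 876.375 = 0.7938
  colorless: (708 − 681.625)² / 681.625 = 1.0206
χ² = 0.7938 + 1.0206 = 1.8144 ≈ 1.814
Degrees of freedom = 2 − 1 = 1; critical value at α = 0.05 is 3.841.
Since 1.814 < 3.841, we fail to reject the null hypothesis — the data are consistent with the 9:7 ratio.

1.814; consistent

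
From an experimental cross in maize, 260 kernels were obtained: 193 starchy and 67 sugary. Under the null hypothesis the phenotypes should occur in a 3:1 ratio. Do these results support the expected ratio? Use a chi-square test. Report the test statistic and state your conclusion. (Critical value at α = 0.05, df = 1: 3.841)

Expected counts for N = 260 under a 3:1 ratio (total parts = 4):
  starchy: 260 × 3/4 = 195
  sugary: 260 × 1/4 = 65
χ² = Σ (O − E)² / E
  starchy: (193 − 195)² / 195 = 0.0205
  sugary: (67 − 65)² / 65 = 0.0615
χ² = 0.0205 + 0.0615 = 0.082
Degrees of freedom = 2 − 1 = 1; critical value at α = 0.05 is 3.841.
Since 0.082 < 3.841, we fail to reject the null hypothesis — the data are consistent with the 3:1 ratio.

0.082; consistent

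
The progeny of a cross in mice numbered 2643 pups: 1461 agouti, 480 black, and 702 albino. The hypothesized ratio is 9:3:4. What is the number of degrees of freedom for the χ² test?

2

A goodness-of-fit test with 3 phenotype classes has df = 3 − 1 = 2.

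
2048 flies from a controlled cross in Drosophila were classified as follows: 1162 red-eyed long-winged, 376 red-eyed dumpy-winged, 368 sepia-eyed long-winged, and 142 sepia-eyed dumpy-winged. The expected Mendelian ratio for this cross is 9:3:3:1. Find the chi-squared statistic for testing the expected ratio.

2.451

Total ratio parts = 16. Expected numbers out of 2048:
  red-eyed long-winged: 2048 × 9/16 = 1152
  red-eyed dumpy-winged: 2048 × 3/16 = 384
  sepia-eyed long-winged: 2048 × 3/16 = 384
  sepia-eyed dumpy-winged: 2048 × 1/16 = 128
χ² = Σ (O − E)² / E
  red-eyed long-winged: (1162 − 1152)² / 1152 = 0.0868
  red-eyed dumpy-winged: (376 − 384)² / 384 = 0.1667
  sepia-eyed long-winged: (368 − 384)² / 384 = 0.6667
  sepia-eyed dumpy-winged: (142 − 128)² / 128 = 1.5312
χ² = 0.0868 + 0.1667 + 0.6667 + 1.5312 = 2.4514 ≈ 2.451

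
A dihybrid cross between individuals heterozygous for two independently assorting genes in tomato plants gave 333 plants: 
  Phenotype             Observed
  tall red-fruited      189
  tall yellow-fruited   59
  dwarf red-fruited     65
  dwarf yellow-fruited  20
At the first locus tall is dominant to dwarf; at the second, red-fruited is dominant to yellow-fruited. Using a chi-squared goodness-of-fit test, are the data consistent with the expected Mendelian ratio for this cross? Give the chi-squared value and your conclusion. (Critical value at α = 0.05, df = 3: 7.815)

0.341; consistent

A dihybrid F₂ with independent assortment and complete dominance at both loci gives a 9:3:3:1 phenotypic ratio.
Total ratio parts = 16. Expected numbers out of 333:
  tall red-fruited: 333 × 9/16 = 187.3125
  tall yellow-fruited: 333 × 3/16 = 62.4375
  dwarf red-fruited: 333 × 3/16 = 62.4375
  dwarf yellow-fruited: 333 × 1/16 = 20.8125
χ² = Σ (O − E)² / E
  tall red-fruited: (189 − 187.3125)² / 187.3125 = 0.0152
  tall yellow-fruited: (59 − 62.4375)² / 62.4375 = 0.1893
  dwarf red-fruited: (65 − 62.4375)² / 62.4375 = 0.1052
  dwarf yellow-fruited: (20 − 20.8125)² / 20.8125 = 0.0317
χ² = 0.0152 + 0.1893 + 0.1052 + 0.0317 = 0.3414 ≈ 0.341
Degrees of freedom = 4 − 1 = 3; critical value at α = 0.05 is 7.815.
Since 0.341 < 7.815, we fail to reject the null hypothesis — the data are consistent with the 9:3:3:1 ratio.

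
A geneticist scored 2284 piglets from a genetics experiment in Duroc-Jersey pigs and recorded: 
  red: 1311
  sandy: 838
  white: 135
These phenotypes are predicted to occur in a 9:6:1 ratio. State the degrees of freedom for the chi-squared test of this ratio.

A goodness-of-fit test with 3 phenotype classes has df = 3 − 1 = 2.

2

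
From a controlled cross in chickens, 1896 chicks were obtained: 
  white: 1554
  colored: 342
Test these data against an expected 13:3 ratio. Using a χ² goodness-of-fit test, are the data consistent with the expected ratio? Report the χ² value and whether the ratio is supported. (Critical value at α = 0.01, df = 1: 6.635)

0.631; consistent

Total ratio parts = 16. Expected numbers out of 1896:
  white: 1896 × 13/16 = 1540.5
  colored: 1896 × 3/16 = 355.5
χ² = Σ (O − E)² / E
  white: (1554 − 1540.5)² / 1540.5 = 0.1183
  colored: (342 − 355.5)² / 355.5 = 0.5127
χ² = 0.1183 + 0.5127 = 0.631
Degrees of freedom = 2 − 1 = 1; critical value at α = 0.01 is 6.635.
Since 0.631 < 6.635, we fail to reject the null hypothesis — the data are consistent with the 13:3 ratio.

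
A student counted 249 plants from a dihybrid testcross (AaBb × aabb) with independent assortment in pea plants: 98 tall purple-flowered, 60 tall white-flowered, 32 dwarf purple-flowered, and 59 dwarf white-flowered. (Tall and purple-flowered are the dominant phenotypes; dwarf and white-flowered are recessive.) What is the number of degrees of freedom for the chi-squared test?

3

A dihybrid testcross with independent assortment gives a 1:1:1:1 ratio.
A goodness-of-fit test with 4 phenotype classes has df = 4 − 1 = 3.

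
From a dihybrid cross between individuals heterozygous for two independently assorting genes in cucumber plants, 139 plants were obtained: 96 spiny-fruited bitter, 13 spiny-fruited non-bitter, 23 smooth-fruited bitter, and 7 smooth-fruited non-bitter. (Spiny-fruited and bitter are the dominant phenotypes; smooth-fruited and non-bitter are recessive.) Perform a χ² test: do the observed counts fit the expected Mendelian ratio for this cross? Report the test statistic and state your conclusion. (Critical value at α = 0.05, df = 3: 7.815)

11.293; not consistent

A dihybrid F₂ with independent assortment and complete dominance at both loci gives a 9:3:3:1 phenotypic ratio.
Expected counts for N = 139 under a 9:3:3:1 ratio (total parts = 16):
  spiny-fruited bitter: 139 × 9/16 = 78.1875
  spiny-fruited non-bitter: 139 × 3/16 = 26.0625
  smooth-fruited bitter: 139 × 3/16 = 26.0625
  smooth-fruited non-bitter: 139 × 1/16 = 8.6875
χ² = Σ (O − E)² / E
  spiny-fruited bitter: (96 − 78.1875)² / 78.1875 = 4.0580
  spiny-fruited non-bitter: (13 − 26.0625)² / 26.0625 = 6.5469
  smooth-fruited bitter: (23 − 26.0625)² / 26.0625 = 0.3599
  smooth-fruited non-bitter: (7 − 8.6875)² / 8.6875 = 0.3278
χ² = 4.0580 + 6.5469 + 0.3599 + 0.3278 = 11.2926 ≈ 11.293
Degrees of freedom = 4 − 1 = 3; critical value at α = 0.05 is 7.815.
Since 11.293 > 7.815, we reject the null hypothesis — the data do not fit the 9:3:3:1 ratio.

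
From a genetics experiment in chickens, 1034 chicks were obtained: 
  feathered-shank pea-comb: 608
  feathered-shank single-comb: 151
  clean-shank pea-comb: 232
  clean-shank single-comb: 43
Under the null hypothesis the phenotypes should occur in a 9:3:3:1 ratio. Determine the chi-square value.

25.411

Total ratio parts = 16. Expected numbers out of 1034:
  feathered-shank pea-comb: 1034 × 9/16 = 581.625
  feathered-shank single-comb: 1034 × 3/16 = 193.875
  clean-shank pea-comb: 1034 × 3/16 = 193.875
  clean-shank single-comb: 1034 × 1/16 = 64.625
χ² = Σ (O − E)² / E
  feathered-shank pea-comb: (608 − 581.625)² / 581.625 = 1.1960
  feathered-shank single-comb: (151 − 193.875)² / 193.875 = 9.4817
  clean-shank pea-comb: (232 − 193.875)² / 193.875 = 7.4972
  clean-shank single-comb: (43 − 64.625)² / 64.625 = 7.2362
χ² = 1.1960 + 9.4817 + 7.4972 + 7.2362 = 25.4111 ≈ 25.411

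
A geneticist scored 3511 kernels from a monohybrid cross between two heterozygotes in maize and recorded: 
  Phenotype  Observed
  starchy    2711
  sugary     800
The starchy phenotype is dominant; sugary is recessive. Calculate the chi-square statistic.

9.183

For a monohybrid cross between heterozygotes with complete dominance, the expected phenotypic ratio is 3:1.
The 3:1 ratio has 4 parts, so with N = 3511 the expected counts are:
  starchy: 3511 × 3/4 = 2633.25
  sugary: 3511 × 1/4 = 877.75
χ² = Σ (O − E)² / E
  starchy: (2711 − 2633.25)² / 2633.25 = 2.2957
  sugary: (800 − 877.75)² / 877.75 = 6.8870
χ² = 2.2957 + 6.8870 = 9.1827 ≈ 9.183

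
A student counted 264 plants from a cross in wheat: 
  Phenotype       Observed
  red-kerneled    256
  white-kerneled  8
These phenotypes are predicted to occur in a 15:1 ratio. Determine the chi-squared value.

The 15:1 ratio has 16 parts, so with N = 264 the expected counts are:
  red-kerneled: 264 × 15/16 = 247.5
  white-kerneled: 264 × 1/16 = 16.5
χ² = Σ (O − E)² / E
  red-kerneled: (256 − 247.5)² / 247.5 = 0.2919
  white-kerneled: (8 − 16.5)² / 16.5 = 4.3788
χ² = 0.2919 + 4.3788 = 4.6707 ≈ 4.671

4.671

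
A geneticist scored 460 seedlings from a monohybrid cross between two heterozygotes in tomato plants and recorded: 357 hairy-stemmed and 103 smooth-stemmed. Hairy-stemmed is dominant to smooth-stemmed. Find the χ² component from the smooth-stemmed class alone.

1.252

For a monohybrid cross between heterozygotes with complete dominance, the expected phenotypic ratio is 3:1.
Total ratio parts = 4. Expected numbers out of 460:
  hairy-stemmed: 460 × 3/4 = 345
  smooth-stemmed: 460 × 1/4 = 115
Contribution of smooth-stemmed: (103 − 115)² / 115 = 1.2522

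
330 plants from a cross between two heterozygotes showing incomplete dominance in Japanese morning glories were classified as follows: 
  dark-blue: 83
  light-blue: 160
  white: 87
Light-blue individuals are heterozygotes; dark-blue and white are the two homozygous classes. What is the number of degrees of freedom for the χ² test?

2

With incomplete dominance, a heterozygote × heterozygote cross gives a 1:2:1 phenotypic ratio.
A goodness-of-fit test with 3 phenotype classes has df = 3 − 1 = 2.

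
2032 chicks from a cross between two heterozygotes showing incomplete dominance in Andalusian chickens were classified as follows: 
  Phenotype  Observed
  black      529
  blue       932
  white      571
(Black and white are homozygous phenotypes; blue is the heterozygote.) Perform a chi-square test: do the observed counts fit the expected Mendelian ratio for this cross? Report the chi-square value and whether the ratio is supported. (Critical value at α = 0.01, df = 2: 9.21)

With incomplete dominance, a heterozygote × heterozygote cross gives a 1:2:1 phenotypic ratio.
Under the 1:2:1 hypothesis (Σ ratio = 4, N = 2032):
  black: 2032 × 1/4 = 508
  blue: 2032 × 2/4 = 1016
  white: 2032 × 1/4 = 508
χ² = Σ (O − E)² / E
  black: (529 − 508)² / 508 = 0.8681
  blue: (932 − 1016)² / 1016 = 6.9449
  white: (571 − 508)² / 508 = 7.8130
χ² = 0.8681 + 6.9449 + 7.8130 = 15.626
Degrees of freedom = 3 − 1 = 2; critical value at α = 0.01 is 9.21.
Since 15.626 > 9.21, we reject the null hypothesis — the data do not fit the 1:2:1 ratio.

15.626; not consistent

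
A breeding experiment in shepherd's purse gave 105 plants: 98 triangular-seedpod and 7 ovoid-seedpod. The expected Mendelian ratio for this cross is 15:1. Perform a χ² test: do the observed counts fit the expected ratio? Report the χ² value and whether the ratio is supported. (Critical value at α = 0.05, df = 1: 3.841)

The 15:1 ratio has 16 parts, so with N = 105 the expected counts are:
  triangular-seedpod: 105 × 15/16 = 98.4375
  ovoid-seedpod: 105 × 1/16 = 6.5625
χ² = Σ (O − E)² / E
  triangular-seedpod: (98 − 98.4375)² / 98.4375 = 0.0019
  ovoid-seedpod: (7 − 6.5625)² / 6.5625 = 0.0292
χ² = 0.0019 + 0.0292 = 0.0311 ≈ 0.031
Degrees of freedom = 2 − 1 = 1; critical value at α = 0.05 is 3.841.
Since 0.031 < 3.841, we fail to reject the null hypothesis — the data are consistent with the 15:1 ratio.

0.031; consistent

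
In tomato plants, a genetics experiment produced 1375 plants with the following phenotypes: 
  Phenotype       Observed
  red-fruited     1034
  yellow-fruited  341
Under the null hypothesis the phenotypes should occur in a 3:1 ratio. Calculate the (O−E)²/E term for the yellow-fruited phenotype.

0.022

The 3:1 ratio has 4 parts, so with N = 1375 the expected counts are:
  red-fruited: 1375 × 3/4 = 1031.25
  yellow-fruited: 1375 × 1/4 = 343.75
Contribution of yellow-fruited: (341 − 343.75)² / 343.75 = 0.0220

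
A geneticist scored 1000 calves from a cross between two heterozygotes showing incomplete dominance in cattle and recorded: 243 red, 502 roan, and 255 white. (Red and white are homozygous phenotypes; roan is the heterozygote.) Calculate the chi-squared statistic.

With incomplete dominance, a heterozygote × heterozygote cross gives a 1:2:1 phenotypic ratio.
Total ratio parts = 4. Expected numbers out of 1000:
  red: 1000 × 1/4 = 250
  roan: 1000 × 2/4 = 500
  white: 1000 × 1/4 = 250
χ² = Σ (O − E)² / E
  red: (243 − 250)² / 250 = 0.1960
  roan: (502 − 500)² / 500 = 0.0080
  white: (255 − 250)² / 250 = 0.1000
χ² = 0.1960 + 0.0080 + 0.1000 = 0.304

0.304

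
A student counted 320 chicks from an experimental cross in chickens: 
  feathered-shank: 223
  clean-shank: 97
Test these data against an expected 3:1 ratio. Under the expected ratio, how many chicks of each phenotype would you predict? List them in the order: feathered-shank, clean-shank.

240, 80

Under the 3:1 hypothesis (Σ ratio = 4, N = 320):
  feathered-shank: 320 × 3/4 = 240
  clean-shank: 320 × 1/4 = 80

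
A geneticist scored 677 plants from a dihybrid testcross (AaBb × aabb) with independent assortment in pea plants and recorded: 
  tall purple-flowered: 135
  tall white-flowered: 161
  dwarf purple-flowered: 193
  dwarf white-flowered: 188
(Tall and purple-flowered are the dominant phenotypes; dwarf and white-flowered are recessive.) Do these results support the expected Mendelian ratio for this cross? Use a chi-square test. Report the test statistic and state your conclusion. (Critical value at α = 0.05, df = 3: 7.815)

A dihybrid testcross with independent assortment gives a 1:1:1:1 ratio.
Expected counts for N = 677 under a 1:1:1:1 ratio (total parts = 4):
  tall purple-flowered: 677 × 1/4 = 169.25
  tall white-flowered: 677 × 1/4 = 169.25
  dwarf purple-flowered: 677 × 1/4 = 169.25
  dwarf white-flowered: 677 × 1/4 = 169.25
χ² = Σ (O − E)² / E
  tall purple-flowered: (135 − 169.25)² / 169.25 = 6.9309
  tall white-flowered: (161 − 169.25)² / 169.25 = 0.4021
  dwarf purple-flowered: (193 − 169.25)² / 169.25 = 3.3327
  dwarf white-flowered: (188 − 169.25)² / 169.25 = 2.0772
χ² = 6.9309 + 0.4021 + 3.3327 + 2.0772 = 12.7429 ≈ 12.743
Degrees of freedom = 4 − 1 = 3; critical value at α = 0.05 is 7.815.
Since 12.743 > 7.815, we reject the null hypothesis — the data do not fit the 1:1:1:1 ratio.

12.743; not consistent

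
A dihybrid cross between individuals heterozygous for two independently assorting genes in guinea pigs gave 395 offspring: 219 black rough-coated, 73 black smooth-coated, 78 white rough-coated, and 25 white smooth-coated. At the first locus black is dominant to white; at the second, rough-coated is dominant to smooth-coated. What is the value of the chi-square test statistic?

0.274

A dihybrid F₂ with independent assortment and complete dominance at both loci gives a 9:3:3:1 phenotypic ratio.
The 9:3:3:1 ratio has 16 parts, so with N = 395 the expected counts are:
  black rough-coated: 395 × 9/16 = 222.1875
  black smooth-coated: 395 × 3/16 = 74.0625
  white rough-coated: 395 × 3/16 = 74.0625
  white smooth-coated: 395 × 1/16 = 24.6875
χ² = Σ (O − E)² / E
  black rough-coated: (219 − 222.1875)² / 222.1875 = 0.0457
  black smooth-coated: (73 − 74.0625)² / 74.0625 = 0.0152
  white rough-coated: (78 − 74.0625)² / 74.0625 = 0.2093
  white smooth-coated: (25 − 24.6875)² / 24.6875 = 0.0040
χ² = 0.0457 + 0.0152 + 0.2093 + 0.0040 = 0.2742 ≈ 0.274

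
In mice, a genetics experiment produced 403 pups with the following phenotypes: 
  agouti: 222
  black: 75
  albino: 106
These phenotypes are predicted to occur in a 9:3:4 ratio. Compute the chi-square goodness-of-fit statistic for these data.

Expected counts for N = 403 under a 9:3:4 ratio (total parts = 16):
  agouti: 403 × 9/16 = 226.6875
  black: 403 × 3/16 = 75.5625
  albino: 403 × 4/16 = 100.75
χ² = Σ (O − E)² / E
  agouti: (222 − 226.6875)² / 226.6875 = 0.0969
  black: (75 − 75.5625)² / 75.5625 = 0.0042
  albino: (106 − 100.75)² / 100.75 = 0.2736
χ² = 0.0969 + 0.0042 + 0.2736 = 0.3747 ≈ 0.375

0.375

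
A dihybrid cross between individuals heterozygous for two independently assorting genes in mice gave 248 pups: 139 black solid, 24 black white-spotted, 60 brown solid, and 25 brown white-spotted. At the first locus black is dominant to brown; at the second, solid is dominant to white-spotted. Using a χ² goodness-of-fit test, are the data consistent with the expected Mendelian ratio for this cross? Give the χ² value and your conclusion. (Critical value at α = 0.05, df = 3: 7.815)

A dihybrid F₂ with independent assortment and complete dominance at both loci gives a 9:3:3:1 phenotypic ratio.
Total ratio parts = 16. Expected numbers out of 248:
  black solid: 248 × 9/16 = 139.5
  black white-spotted: 248 × 3/16 = 46.5
  brown solid: 248 × 3/16 = 46.5
  brown white-spotted: 248 × 1/16 = 15.5
χ² = Σ (O − E)² / E
  black solid: (139 − 139.5)² / 139.5 = 0.0018
  black white-spotted: (24 − 46.5)² / 46.5 = 10.8871
  brown solid: (60 − 46.5)² / 46.5 = 3.9194
  brown white-spotted: (25 − 15.5)² / 15.5 = 5.8226
χ² = 0.0018 + 10.8871 + 3.9194 + 5.8226 = 20.6309 ≈ 20.631
Degrees of freedom = 4 − 1 = 3; critical value at α = 0.05 is 7.815.
Since 20.631 > 7.815, we reject the null hypothesis — the data do not fit the 9:3:3:1 ratio.

20.631; not consistent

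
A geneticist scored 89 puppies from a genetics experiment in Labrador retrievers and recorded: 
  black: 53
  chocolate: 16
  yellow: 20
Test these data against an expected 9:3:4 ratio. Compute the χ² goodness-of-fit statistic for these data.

Under the 9:3:4 hypothesis (Σ ratio = 16, N = 89):
  black: 89 × 9/16 = 50.0625
  chocolate: 89 × 3/16 = 16.6875
  yellow: 89 × 4/16 = 22.25
χ² = Σ (O − E)² / E
  black: (53 − 50.0625)² / 50.0625 = 0.1724
  chocolate: (16 − 16.6875)² / 16.6875 = 0.0283
  yellow: (20 − 22.25)² / 22.25 = 0.2275
χ² = 0.1724 + 0.0283 + 0.2275 = 0.4282 ≈ 0.428

0.428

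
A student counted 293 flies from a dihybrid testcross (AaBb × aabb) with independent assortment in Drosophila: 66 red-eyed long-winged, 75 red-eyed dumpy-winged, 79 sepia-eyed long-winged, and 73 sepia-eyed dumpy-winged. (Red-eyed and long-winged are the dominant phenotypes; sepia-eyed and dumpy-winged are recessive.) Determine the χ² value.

1.212

A dihybrid testcross with independent assortment gives a 1:1:1:1 ratio.
The 1:1:1:1 ratio has 4 parts, so with N = 293 the expected counts are:
  red-eyed long-winged: 293 × 1/4 = 73.25
  red-eyed dumpy-winged: 293 × 1/4 = 73.25
  sepia-eyed long-winged: 293 × 1/4 = 73.25
  sepia-eyed dumpy-winged: 293 × 1/4 = 73.25
χ² = Σ (O − E)² / E
  red-eyed long-winged: (66 − 73.25)² / 73.25 = 0.7176
  red-eyed dumpy-winged: (75 − 73.25)² / 73.25 = 0.0418
  sepia-eyed long-winged: (79 − 73.25)² / 73.25 = 0.4514
  sepia-eyed dumpy-winged: (73 − 73.25)² / 73.25 = 0.0009
χ² = 0.7176 + 0.0418 + 0.4514 + 0.0009 = 1.2117 ≈ 1.212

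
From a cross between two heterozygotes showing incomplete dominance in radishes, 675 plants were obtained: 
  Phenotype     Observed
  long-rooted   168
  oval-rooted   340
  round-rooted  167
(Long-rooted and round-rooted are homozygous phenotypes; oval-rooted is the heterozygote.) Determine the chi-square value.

0.040

With incomplete dominance, a heterozygote × heterozygote cross gives a 1:2:1 phenotypic ratio.
Under the 1:2:1 hypothesis (Σ ratio = 4, N = 675):
  long-rooted: 675 × 1/4 = 168.75
  oval-rooted: 675 × 2/4 = 337.5
  round-rooted: 675 × 1/4 = 168.75
χ² = Σ (O − E)² / E
  long-rooted: (168 − 168.75)² / 168.75 = 0.0033
  oval-rooted: (340 − 337.5)² / 337.5 = 0.0185
  round-rooted: (167 − 168.75)² / 168.75 = 0.0181
χ² = 0.0033 + 0.0185 + 0.0181 = 0.0399 ≈ 0.040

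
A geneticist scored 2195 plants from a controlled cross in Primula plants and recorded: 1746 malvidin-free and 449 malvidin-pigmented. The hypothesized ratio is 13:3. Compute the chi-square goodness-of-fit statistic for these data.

The 13:3 ratio has 16 parts, so with N = 2195 the expected counts are:
  malvidin-free: 2195 × 13/16 = 1783.4375
  malvidin-pigmented: 2195 × 3/16 = 411.5625
χ² = Σ (O − E)² / E
  malvidin-free: (1746 − 1783.4375)² / 1783.4375 = 0.7859
  malvidin-pigmented: (449 − 411.5625)² / 411.5625 = 3.4055
χ² = 0.7859 + 3.4055 = 4.1914 ≈ 4.191

4.191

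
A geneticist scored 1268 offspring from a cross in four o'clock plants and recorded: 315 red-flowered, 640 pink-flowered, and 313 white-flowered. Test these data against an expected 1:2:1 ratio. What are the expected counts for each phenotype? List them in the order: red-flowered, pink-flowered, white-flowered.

317, 634, 317

Expected counts for N = 1268 under a 1:2:1 ratio (total parts = 4):
  red-flowered: 1268 × 1/4 = 317
  pink-flowered: 1268 × 2/4 = 634
  white-flowered: 1268 × 1/4 = 317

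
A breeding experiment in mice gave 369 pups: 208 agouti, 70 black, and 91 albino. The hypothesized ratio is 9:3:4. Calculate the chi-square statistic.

Under the 9:3:4 hypothesis (Σ ratio = 16, N = 369):
  agouti: 369 × 9/16 = 207.5625
  black: 369 × 3/16 = 69.1875
  albino: 369 × 4/16 = 92.25
χ² = Σ (O − E)² / E
  agouti: (208 − 207.5625)² / 207.5625 = 0.0009
  black: (70 − 69.1875)² / 69.1875 = 0.0095
  albino: (91 − 92.25)² / 92.25 = 0.0169
χ² = 0.0009 + 0.0095 + 0.0169 = 0.0273 ≈ 0.027

0.027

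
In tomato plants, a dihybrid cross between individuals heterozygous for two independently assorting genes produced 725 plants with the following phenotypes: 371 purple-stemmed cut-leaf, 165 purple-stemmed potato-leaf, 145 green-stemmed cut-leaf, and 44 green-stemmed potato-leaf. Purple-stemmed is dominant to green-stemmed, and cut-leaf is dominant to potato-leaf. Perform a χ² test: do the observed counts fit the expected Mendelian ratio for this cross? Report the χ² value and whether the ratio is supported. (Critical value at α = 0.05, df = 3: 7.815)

10.179; not consistent

A dihybrid F₂ with independent assortment and complete dominance at both loci gives a 9:3:3:1 phenotypic ratio.
The 9:3:3:1 ratio has 16 parts, so with N = 725 the expected counts are:
  purple-stemmed cut-leaf: 725 × 9/16 = 407.8125
  purple-stemmed potato-leaf: 725 × 3/16 = 135.9375
  green-stemmed cut-leaf: 725 × 3/16 = 135.9375
  green-stemmed potato-leaf: 725 × 1/16 = 45.3125
χ² = Σ (O − E)² / E
  purple-stemmed cut-leaf: (371 − 407.8125)² / 407.8125 = 3.3230
  purple-stemmed potato-leaf: (165 − 135.9375)² / 135.9375 = 6.2134
  green-stemmed cut-leaf: (145 − 135.9375)² / 135.9375 = 0.6042
  green-stemmed potato-leaf: (44 − 45.3125)² / 45.3125 = 0.0380
χ² = 3.3230 + 6.2134 + 0.6042 + 0.0380 = 10.1786 ≈ 10.179
Degrees of freedom = 4 − 1 = 3; critical value at α = 0.05 is 7.815.
Since 10.179 > 7.815, we reject the null hypothesis — the data do not fit the 9:3:3:1 ratio.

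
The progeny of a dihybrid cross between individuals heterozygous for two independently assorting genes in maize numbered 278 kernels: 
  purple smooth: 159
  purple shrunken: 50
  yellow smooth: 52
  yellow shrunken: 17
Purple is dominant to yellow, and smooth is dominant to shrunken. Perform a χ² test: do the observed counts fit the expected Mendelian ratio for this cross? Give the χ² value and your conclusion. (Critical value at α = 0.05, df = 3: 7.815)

A dihybrid F₂ with independent assortment and complete dominance at both loci gives a 9:3:3:1 phenotypic ratio.
Expected counts for N = 278 under a 9:3:3:1 ratio (total parts = 16):
  purple smooth: 278 × 9/16 = 156.375
  purple shrunken: 278 × 3/16 = 52.125
  yellow smooth: 278 × 3/16 = 52.125
  yellow shrunken: 278 × 1/16 = 17.375
χ² = Σ (O − E)² / E
  purple smooth: (159 − 156.375)² / 156.375 = 0.0441
  purple shrunken: (50 − 52.125)² / 52.125 = 0.0866
  yellow smooth: (52 − 52.125)² / 52.125 = 0.0003
  yellow shrunken: (17 − 17.375)² / 17.375 = 0.0081
χ² = 0.0441 + 0.0866 + 0.0003 + 0.0081 = 0.1391 ≈ 0.139
Degrees of freedom = 4 − 1 = 3; critical value at α = 0.05 is 7.815.
Since 0.139 < 7.815, we fail to reject the null hypothesis — the data are consistent with the 9:3:3:1 ratio.

0.139; consistent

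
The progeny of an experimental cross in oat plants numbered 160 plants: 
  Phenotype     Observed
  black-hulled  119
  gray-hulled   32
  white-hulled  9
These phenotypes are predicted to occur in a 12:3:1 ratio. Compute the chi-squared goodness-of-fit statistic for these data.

Expected counts for N = 160 under a 12:3:1 ratio (total parts = 16):
  black-hulled: 160 × 12/16 = 120
  gray-hulled: 160 × 3/16 = 30
  white-hulled: 160 × 1/16 = 10
χ² = Σ (O − E)² / E
  black-hulled: (119 − 120)² / 120 = 0.0083
  gray-hulled: (32 − 30)² / 30 = 0.1333
  white-hulled: (9 − 10)² / 10 = 0.1000
χ² = 0.0083 + 0.1333 + 0.1000 = 0.2416 ≈ 0.242

0.242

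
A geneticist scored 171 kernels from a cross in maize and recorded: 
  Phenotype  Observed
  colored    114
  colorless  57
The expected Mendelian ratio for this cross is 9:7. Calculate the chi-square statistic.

Total ratio parts = 16. Expected numbers out of 171:
  colored: 171 × 9/16 = 96.1875
  colorless: 171 × 7/16 = 74.8125
χ² = Σ (O − E)² / E
  colored: (114 − 96.1875)² / 96.1875 = 3.2986
  colorless: (57 − 74.8125)² / 74.8125 = 4.2411
χ² = 3.2986 + 4.2411 = 7.5397 ≈ 7.540

7.540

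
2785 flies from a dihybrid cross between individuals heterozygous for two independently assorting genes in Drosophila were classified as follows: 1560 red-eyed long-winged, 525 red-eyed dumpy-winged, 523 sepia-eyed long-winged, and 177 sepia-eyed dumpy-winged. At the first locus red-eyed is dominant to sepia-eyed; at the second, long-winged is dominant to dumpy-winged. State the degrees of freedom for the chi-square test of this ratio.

A dihybrid F₂ with independent assortment and complete dominance at both loci gives a 9:3:3:1 phenotypic ratio.
A goodness-of-fit test with 4 phenotype classes has df = 4 − 1 = 3.

3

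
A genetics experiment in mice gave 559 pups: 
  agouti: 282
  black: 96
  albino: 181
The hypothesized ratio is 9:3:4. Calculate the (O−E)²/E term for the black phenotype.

Expected counts for N = 559 under a 9:3:4 ratio (total parts = 16):
  agouti: 559 × 9/16 = 314.4375
  black: 559 × 3/16 = 104.8125
  albino: 559 × 4/16 = 139.75
Contribution of black: (96 − 104.8125)² / 104.8125 = 0.7409

0.741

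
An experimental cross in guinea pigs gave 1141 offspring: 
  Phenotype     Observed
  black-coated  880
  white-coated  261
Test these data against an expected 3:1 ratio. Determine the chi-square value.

2.749

Expected counts for N = 1141 under a 3:1 ratio (total parts = 4):
  black-coated: 1141 × 3/4 = 855.75
  white-coated: 1141 × 1/4 = 285.25
χ² = Σ (O − E)² / E
  black-coated: (880 − 855.75)² / 855.75 = 0.6872
  white-coated: (261 − 285.25)² / 285.25 = 2.0616
χ² = 0.6872 + 2.0616 = 2.7488 ≈ 2.749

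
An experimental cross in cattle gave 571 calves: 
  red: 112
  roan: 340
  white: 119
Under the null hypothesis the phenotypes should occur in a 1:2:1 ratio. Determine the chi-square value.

Under the 1:2:1 hypothesis (Σ ratio = 4, N = 571):
  red: 571 × 1/4 = 142.75
  roan: 571 × 2/4 = 285.5
  white: 571 × 1/4 = 142.75
χ² = Σ (O − E)² / E
  red: (112 − 142.75)² / 142.75 = 6.6239
  roan: (340 − 285.5)² / 285.5 = 10.4037
  white: (119 − 142.75)² / 142.75 = 3.9514
χ² = 6.6239 + 10.4037 + 3.9514 = 20.979

20.979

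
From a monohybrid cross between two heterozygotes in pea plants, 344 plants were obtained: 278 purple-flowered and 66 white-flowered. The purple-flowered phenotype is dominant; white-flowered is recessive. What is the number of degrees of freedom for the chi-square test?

1

For a monohybrid cross between heterozygotes with complete dominance, the expected phenotypic ratio is 3:1.
A goodness-of-fit test with 2 phenotype classes has df = 2 − 1 = 1.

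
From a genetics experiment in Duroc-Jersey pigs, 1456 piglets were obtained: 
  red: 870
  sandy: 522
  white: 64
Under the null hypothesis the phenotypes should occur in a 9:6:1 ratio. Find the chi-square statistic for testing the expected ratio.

12.242

The 9:6:1 ratio has 16 parts, so with N = 1456 the expected counts are:
  red: 1456 × 9/16 = 819
  sandy: 1456 × 6/16 = 546
  white: 1456 × 1/16 = 91
χ² = Σ (O − E)² / E
  red: (870 − 819)² / 819 = 3.1758
  sandy: (522 − 546)² / 546 = 1.0549
  white: (64 − 91)² / 91 = 8.0110
χ² = 3.1758 + 1.0549 + 8.0110 = 12.2417 ≈ 12.242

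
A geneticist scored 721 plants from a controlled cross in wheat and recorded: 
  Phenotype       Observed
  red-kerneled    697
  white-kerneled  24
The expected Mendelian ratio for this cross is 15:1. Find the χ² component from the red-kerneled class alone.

Expected counts for N = 721 under a 15:1 ratio (total parts = 16):
  red-kerneled: 721 × 15/16 = 675.9375
  white-kerneled: 721 × 1/16 = 45.0625
Contribution of red-kerneled: (697 − 675.9375)² / 675.9375 = 0.6563

0.656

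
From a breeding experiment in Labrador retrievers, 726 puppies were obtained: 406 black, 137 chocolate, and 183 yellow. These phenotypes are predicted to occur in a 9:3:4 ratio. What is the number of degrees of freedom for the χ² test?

2

A goodness-of-fit test with 3 phenotype classes has df = 3 − 1 = 2.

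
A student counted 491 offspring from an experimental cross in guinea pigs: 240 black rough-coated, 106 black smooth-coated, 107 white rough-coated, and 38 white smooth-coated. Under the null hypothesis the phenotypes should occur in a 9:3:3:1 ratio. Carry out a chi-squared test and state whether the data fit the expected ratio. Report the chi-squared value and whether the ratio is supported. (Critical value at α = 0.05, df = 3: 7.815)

Expected counts for N = 491 under a 9:3:3:1 ratio (total parts = 16):
  black rough-coated: 491 × 9/16 = 276.1875
  black smooth-coated: 491 × 3/16 = 92.0625
  white rough-coated: 491 × 3/16 = 92.0625
  white smooth-coated: 491 × 1/16 = 30.6875
χ² = Σ (O − E)² / E
  black rough-coated: (240 − 276.1875)² / 276.1875 = 4.7415
  black smooth-coated: (106 − 92.0625)² / 92.0625 = 2.1100
  white rough-coated: (107 − 92.0625)² / 92.0625 = 2.4237
  white smooth-coated: (38 − 30.6875)² / 30.6875 = 1.7425
χ² = 4.7415 + 2.1100 + 2.4237 + 1.7425 = 11.0177 ≈ 11.018
Degrees of freedom = 4 − 1 = 3; critical value at α = 0.05 is 7.815.
Since 11.018 > 7.815, we reject the null hypothesis — the data do not fit the 9:3:3:1 ratio.

11.018; not consistent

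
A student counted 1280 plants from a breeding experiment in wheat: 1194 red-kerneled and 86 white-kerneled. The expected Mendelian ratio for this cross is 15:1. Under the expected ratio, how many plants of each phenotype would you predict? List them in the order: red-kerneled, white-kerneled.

Expected counts for N = 1280 under a 15:1 ratio (total parts = 16):
  red-kerneled: 1280 × 15/16 = 1200
  white-kerneled: 1280 × 1/16 = 80

1200, 80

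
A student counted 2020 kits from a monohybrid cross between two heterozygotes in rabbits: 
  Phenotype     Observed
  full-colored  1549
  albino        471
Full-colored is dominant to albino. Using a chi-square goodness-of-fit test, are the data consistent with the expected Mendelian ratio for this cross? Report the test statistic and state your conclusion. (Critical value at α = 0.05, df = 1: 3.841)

For a monohybrid cross between heterozygotes with complete dominance, the expected phenotypic ratio is 3:1.
The 3:1 ratio has 4 parts, so with N = 2020 the expected counts are:
  full-colored: 2020 × 3/4 = 1515
  albino: 2020 × 1/4 = 505
χ² = Σ (O − E)² / E
  full-colored: (1549 − 1515)² / 1515 = 0.7630
  albino: (471 − 505)² / 505 = 2.2891
χ² = 0.7630 + 2.2891 = 3.0521 ≈ 3.052
Degrees of freedom = 2 − 1 = 1; critical value at α = 0.05 is 3.841.
Since 3.052 < 3.841, we fail to reject the null hypothesis — the data are consistent with the 3:1 ratio.

3.052; consistent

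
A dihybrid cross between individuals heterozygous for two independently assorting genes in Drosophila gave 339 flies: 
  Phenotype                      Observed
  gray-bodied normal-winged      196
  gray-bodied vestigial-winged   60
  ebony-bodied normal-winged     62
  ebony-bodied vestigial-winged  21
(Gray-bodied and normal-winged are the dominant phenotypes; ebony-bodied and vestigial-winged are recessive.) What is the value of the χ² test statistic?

A dihybrid F₂ with independent assortment and complete dominance at both loci gives a 9:3:3:1 phenotypic ratio.
Total ratio parts = 16. Expected numbers out of 339:
  gray-bodied normal-winged: 339 × 9/16 = 190.6875
  gray-bodied vestigial-winged: 339 × 3/16 = 63.5625
  ebony-bodied normal-winged: 339 × 3/16 = 63.5625
  ebony-bodied vestigial-winged: 339 × 1/16 = 21.1875
χ² = Σ (O − E)² / E
  gray-bodied normal-winged: (196 − 190.6875)² / 190.6875 = 0.1480
  gray-bodied vestigial-winged: (60 − 63.5625)² / 63.5625 = 0.1997
  ebony-bodied normal-winged: (62 − 63.5625)² / 63.5625 = 0.0384
  ebony-bodied vestigial-winged: (21 − 21.1875)² / 21.1875 = 0.0017
χ² = 0.1480 + 0.1997 + 0.0384 + 0.0017 = 0.3878 ≈ 0.388

0.388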